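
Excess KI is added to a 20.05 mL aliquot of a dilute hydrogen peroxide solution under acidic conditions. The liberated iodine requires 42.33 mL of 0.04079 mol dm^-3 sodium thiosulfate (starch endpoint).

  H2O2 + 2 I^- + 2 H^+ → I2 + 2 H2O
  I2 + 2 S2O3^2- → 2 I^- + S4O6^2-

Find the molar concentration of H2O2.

0.04306 mol/L

n(S2O3^2-) = 0.04233 × 0.04079 = 1.727 × 10^-3 mol
n(I2) = n(S2O3^2-)/2 = 8.633 × 10^-4 mol
n(H2O2) in the aliquot = 8.633 × 10^-4 mol (1:1 ratio)
[H2O2] = 8.633 × 10^-4 / 0.02005 = 0.04306 mol/L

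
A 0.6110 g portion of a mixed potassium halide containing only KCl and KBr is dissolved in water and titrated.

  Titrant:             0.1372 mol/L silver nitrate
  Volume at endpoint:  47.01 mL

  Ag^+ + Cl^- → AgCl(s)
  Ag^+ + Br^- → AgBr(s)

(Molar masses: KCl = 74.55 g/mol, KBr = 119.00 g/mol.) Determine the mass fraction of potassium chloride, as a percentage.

n(AgNO3) = 0.04701 × 0.1372 = 6.450 × 10^-3 mol
Let x = n(KCl), y = n(KBr).
Titrant: 1x + 1y = 6.450 × 10^-3;  mass: 74.55x + 119.00y = 0.6110
Solving, x = 3.521 × 10^-3 mol, y = 2.928 × 10^-3 mol
mass of KCl = 3.521 × 10^-3 × 74.55 = 0.2625 g
% KCl = 0.2625 / 0.6110 × 100 = 42.96 %

42.96 %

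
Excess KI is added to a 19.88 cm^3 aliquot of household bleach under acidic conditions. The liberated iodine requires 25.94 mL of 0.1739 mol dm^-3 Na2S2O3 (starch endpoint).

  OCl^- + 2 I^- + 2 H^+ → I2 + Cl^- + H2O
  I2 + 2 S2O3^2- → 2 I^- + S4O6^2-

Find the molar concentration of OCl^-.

n(S2O3^2-) = 0.02594 × 0.1739 = 4.511 × 10^-3 mol
n(I2) = n(S2O3^2-)/2 = 2.255 × 10^-3 mol
n(OCl^-) in the aliquot = 2.255 × 10^-3 mol (1:1 ratio)
[OCl^-] = 2.255 × 10^-3 / 0.01988 = 0.1135 mol/L

0.1135 mol/L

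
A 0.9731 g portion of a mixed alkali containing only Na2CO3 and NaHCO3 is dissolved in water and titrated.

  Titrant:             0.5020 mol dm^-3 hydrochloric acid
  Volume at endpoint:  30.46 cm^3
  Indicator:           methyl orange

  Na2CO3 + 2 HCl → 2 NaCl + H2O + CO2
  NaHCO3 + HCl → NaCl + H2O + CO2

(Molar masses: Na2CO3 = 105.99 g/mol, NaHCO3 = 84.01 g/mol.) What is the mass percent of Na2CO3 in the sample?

54.70 %

n(HCl) = 0.03046 × 0.5020 = 0.01529 mol
Let x = n(Na2CO3), y = n(NaHCO3).
Titrant: 2x + 1y = 0.01529;  mass: 105.99x + 84.01y = 0.9731
Solving, x = 5.022 × 10^-3 mol, y = 5.248 × 10^-3 mol
mass of Na2CO3 = 5.022 × 10^-3 × 105.99 = 0.5322 g
% Na2CO3 = 0.5322 / 0.9731 × 100 = 54.70 %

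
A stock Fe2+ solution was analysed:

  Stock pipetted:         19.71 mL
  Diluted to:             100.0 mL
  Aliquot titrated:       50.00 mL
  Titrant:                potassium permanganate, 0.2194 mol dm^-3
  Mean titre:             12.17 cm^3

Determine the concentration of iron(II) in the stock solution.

MnO4^- + 5 Fe^2+ + 8 H^+ → Mn^2+ + 5 Fe^3+ + 4 H2O
n(KMnO4) = 0.01217 × 0.2194 = 2.670 × 10^-3 mol
From the 5:1 ratio, n(Fe2+) in the aliquot = 5/1 × 2.670 × 10^-3 = 0.01335 mol
[Fe2+]_dilute = 0.01335 / 0.05000 = 0.2670 mol/L
Dilution factor = 100.0 / 19.71 = 5.074
[Fe2+]_stock = 0.2670 × 5.074 = 1.355 mol/L

1.355 mol/L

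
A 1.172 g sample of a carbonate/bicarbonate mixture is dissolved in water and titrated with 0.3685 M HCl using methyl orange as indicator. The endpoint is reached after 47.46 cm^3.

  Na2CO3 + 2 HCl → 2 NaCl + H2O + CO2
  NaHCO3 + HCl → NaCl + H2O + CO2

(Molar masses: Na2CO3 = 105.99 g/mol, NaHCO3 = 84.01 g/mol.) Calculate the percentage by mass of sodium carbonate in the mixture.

n(HCl) = 0.04746 × 0.3685 = 0.01749 mol
Let x = n(Na2CO3), y = n(NaHCO3).
Titrant: 2x + 1y = 0.01749;  mass: 105.99x + 84.01y = 1.172
Solving, x = 4.792 × 10^-3 mol, y = 7.905 × 10^-3 mol
mass of Na2CO3 = 4.792 × 10^-3 × 105.99 = 0.5079 g
% Na2CO3 = 0.5079 / 1.172 × 100 = 43.34 %

43.34 %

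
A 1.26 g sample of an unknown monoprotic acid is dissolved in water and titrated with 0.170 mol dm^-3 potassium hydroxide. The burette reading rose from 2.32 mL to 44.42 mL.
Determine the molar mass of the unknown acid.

176 g/mol

n(KOH) = 0.0421 L × 0.170 mol/L = 7.16 × 10^-3 mol
n(HA) = 7.16 × 10^-3 mol (1:1 ratio)
M = m / n = 1.26 g / 7.16 × 10^-3 mol = 176 g/mol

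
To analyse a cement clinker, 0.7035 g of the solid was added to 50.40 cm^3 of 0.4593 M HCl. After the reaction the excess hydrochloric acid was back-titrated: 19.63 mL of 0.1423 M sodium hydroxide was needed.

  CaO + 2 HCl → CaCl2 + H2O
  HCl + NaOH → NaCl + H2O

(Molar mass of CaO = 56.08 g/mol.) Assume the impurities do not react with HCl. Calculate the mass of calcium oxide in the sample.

n(HCl) added = 0.05040 × 0.4593 = 0.02315 mol
n(NaOH) used in back-titration = 0.01963 × 0.1423 = 2.793 × 10^-3 mol
n(HCl) left over = 2.793 × 10^-3 mol (1:1 ratio)
n(HCl) consumed by analyte = 0.02315 − 2.793 × 10^-3 = 0.02036 mol
From the 1:2 ratio, n(CaO) = 1/2 × 0.02036 = 0.01018 mol
mass of CaO = 0.01018 × 56.08 = 0.5708 g

0.5708 g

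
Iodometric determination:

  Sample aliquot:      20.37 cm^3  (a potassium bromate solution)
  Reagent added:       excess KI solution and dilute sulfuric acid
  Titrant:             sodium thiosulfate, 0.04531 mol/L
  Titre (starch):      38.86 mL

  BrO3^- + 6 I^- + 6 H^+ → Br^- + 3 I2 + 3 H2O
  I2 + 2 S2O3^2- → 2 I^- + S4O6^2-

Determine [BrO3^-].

n(S2O3^2-) = 0.03886 × 0.04531 = 1.761 × 10^-3 mol
n(I2) = n(S2O3^2-)/2 = 8.804 × 10^-4 mol
From the 1:3 ratio, n(BrO3^-) in the aliquot = 1/3 × 8.804 × 10^-4 = 2.935 × 10^-4 mol
[BrO3^-] = 2.935 × 10^-4 / 0.02037 = 0.01441 mol/L

0.01441 mol/L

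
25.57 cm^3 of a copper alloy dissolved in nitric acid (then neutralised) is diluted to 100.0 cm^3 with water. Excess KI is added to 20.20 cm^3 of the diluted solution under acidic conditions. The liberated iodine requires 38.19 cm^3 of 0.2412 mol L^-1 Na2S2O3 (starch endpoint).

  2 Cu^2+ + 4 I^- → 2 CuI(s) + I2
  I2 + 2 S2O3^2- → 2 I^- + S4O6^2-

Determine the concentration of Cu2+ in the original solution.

1.783 mol/L

n(S2O3^2-) = 0.03819 × 0.2412 = 9.211 × 10^-3 mol
n(I2) = n(S2O3^2-)/2 = 4.606 × 10^-3 mol
From the 2:1 ratio, n(Cu2+) in the aliquot = 2/1 × 4.606 × 10^-3 = 9.211 × 10^-3 mol
[Cu2+]_dilute = 9.211 × 10^-3 / 0.02020 = 0.4560 mol/L
[Cu2+]_original = 0.4560 × 100.0/25.57 = 1.783 mol/L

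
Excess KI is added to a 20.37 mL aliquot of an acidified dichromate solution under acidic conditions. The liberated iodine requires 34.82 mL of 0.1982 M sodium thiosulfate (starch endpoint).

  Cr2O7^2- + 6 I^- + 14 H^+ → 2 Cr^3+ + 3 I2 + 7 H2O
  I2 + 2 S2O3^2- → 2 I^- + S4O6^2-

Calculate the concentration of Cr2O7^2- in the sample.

n(S2O3^2-) = 0.03482 × 0.1982 = 6.901 × 10^-3 mol
n(I2) = n(S2O3^2-)/2 = 3.451 × 10^-3 mol
From the 1:3 ratio, n(Cr2O7^2-) in the aliquot = 1/3 × 3.451 × 10^-3 = 1.150 × 10^-3 mol
[Cr2O7^2-] = 1.150 × 10^-3 / 0.02037 = 0.05647 mol/L

0.05647 M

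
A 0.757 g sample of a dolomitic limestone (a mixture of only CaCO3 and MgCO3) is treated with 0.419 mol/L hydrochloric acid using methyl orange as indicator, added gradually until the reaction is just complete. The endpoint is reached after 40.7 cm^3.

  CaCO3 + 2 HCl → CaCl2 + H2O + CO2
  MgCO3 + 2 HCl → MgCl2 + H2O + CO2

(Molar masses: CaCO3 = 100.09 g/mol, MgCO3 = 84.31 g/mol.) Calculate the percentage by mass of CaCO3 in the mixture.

n(HCl) = 0.0407 × 0.419 = 0.0171 mol
Let x = n(CaCO3), y = n(MgCO3).
Titrant: 2x + 2y = 0.0171;  mass: 100.09x + 84.31y = 0.757
Solving, x = 2.42 × 10^-3 mol, y = 6.11 × 10^-3 mol
mass of CaCO3 = 2.42 × 10^-3 × 100.09 = 0.242 g
% CaCO3 = 0.242 / 0.757 × 100 = 31.9 %

31.9 %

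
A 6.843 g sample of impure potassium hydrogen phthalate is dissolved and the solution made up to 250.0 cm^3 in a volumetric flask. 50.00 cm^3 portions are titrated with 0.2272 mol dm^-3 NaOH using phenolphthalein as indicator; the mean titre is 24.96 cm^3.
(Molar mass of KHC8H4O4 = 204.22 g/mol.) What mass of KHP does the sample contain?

KHC8H4O4 + NaOH → KNaC8H4O4 + H2O
n(NaOH) per titration = 0.02496 × 0.2272 = 5.671 × 10^-3 mol
n(KHC8H4O4) in each aliquot = 5.671 × 10^-3 mol (1:1 ratio)
n(KHC8H4O4) in the whole flask = 5.671 × 10^-3 × 250.0/50.00 = 0.02835 mol
mass of KHC8H4O4 = 0.02835 × 204.22 = 5.791 g

5.791 g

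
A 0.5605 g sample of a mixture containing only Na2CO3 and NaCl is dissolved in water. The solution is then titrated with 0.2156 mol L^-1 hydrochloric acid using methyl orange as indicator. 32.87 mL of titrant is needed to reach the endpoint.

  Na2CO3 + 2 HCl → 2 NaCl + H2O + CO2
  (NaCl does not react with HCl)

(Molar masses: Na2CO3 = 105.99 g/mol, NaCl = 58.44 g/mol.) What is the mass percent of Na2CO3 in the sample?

n(HCl) = 0.03287 × 0.2156 = 7.087 × 10^-3 mol
Let x = n(Na2CO3), y = n(NaCl).
Titrant: 2x = 7.087 × 10^-3;  mass: 105.99x + 58.44y = 0.5605
Solving, x = 3.543 × 10^-3 mol, y = 3.165 × 10^-3 mol
mass of Na2CO3 = 3.543 × 10^-3 × 105.99 = 0.3756 g
% Na2CO3 = 0.3756 / 0.5605 × 100 = 67.01 %

67.01 %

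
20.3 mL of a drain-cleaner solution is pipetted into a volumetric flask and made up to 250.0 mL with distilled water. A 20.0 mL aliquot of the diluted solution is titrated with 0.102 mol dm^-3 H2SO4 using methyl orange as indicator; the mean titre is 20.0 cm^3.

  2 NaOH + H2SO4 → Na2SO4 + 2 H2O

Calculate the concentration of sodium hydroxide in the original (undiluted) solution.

2.51 mol/L

n(H2SO4) = 0.0200 × 0.102 = 2.04 × 10^-3 mol
From the 2:1 ratio, n(NaOH) in the aliquot = 2/1 × 2.04 × 10^-3 = 4.08 × 10^-3 mol
[NaOH]_dilute = 4.08 × 10^-3 / 0.0200 = 0.204 mol/L
Dilution factor = 250.0 / 20.3 = 12.32
[NaOH]_stock = 0.204 × 12.32 = 2.51 mol/L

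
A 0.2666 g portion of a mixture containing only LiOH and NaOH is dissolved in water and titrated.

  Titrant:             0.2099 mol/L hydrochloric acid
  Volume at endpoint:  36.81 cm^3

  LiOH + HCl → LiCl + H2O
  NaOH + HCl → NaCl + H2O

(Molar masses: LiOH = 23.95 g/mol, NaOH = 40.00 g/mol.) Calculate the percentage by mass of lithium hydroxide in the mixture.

n(HCl) = 0.03681 × 0.2099 = 7.726 × 10^-3 mol
Let x = n(LiOH), y = n(NaOH).
Titrant: 1x + 1y = 7.726 × 10^-3;  mass: 23.95x + 40.00y = 0.2666
Solving, x = 2.645 × 10^-3 mol, y = 5.081 × 10^-3 mol
mass of LiOH = 2.645 × 10^-3 × 23.95 = 0.06335 g
% LiOH = 0.06335 / 0.2666 × 100 = 23.76 %

23.76 %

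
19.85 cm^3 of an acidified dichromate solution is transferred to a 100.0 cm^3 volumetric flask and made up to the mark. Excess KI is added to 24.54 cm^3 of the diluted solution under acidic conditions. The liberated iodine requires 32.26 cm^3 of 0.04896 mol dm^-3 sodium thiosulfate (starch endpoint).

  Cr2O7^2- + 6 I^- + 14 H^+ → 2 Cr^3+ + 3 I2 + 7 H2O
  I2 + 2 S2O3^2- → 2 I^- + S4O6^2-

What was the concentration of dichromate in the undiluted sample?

n(S2O3^2-) = 0.03226 × 0.04896 = 1.579 × 10^-3 mol
n(I2) = n(S2O3^2-)/2 = 7.897 × 10^-4 mol
From the 1:3 ratio, n(Cr2O7^2-) in the aliquot = 1/3 × 7.897 × 10^-4 = 2.632 × 10^-4 mol
[Cr2O7^2-]_dilute = 2.632 × 10^-4 / 0.02454 = 0.01073 mol/L
[Cr2O7^2-]_original = 0.01073 × 100.0/19.85 = 0.05404 mol/L

0.05404 mol/L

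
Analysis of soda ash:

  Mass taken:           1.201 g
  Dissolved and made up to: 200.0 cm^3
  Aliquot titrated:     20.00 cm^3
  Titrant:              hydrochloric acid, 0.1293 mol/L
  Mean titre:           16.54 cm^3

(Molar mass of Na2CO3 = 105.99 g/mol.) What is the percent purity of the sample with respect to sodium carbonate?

94.37 %

Na2CO3 + 2 HCl → 2 NaCl + H2O + CO2
n(HCl) per titration = 0.01654 × 0.1293 = 2.139 × 10^-3 mol
From the 1:2 ratio, n(Na2CO3) in each aliquot = 1/2 × 2.139 × 10^-3 = 1.069 × 10^-3 mol
n(Na2CO3) in the whole flask = 1.069 × 10^-3 × 200.0/20.00 = 0.01069 mol
mass of Na2CO3 = 0.01069 × 105.99 = 1.133 g
% Na2CO3 = 1.133 / 1.201 × 100 = 94.37 %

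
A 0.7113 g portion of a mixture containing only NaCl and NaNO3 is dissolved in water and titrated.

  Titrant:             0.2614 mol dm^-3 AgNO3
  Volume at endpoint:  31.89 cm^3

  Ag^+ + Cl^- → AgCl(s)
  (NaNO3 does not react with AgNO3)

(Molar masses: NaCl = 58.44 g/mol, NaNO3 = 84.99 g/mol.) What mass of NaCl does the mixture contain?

0.4872 g

n(AgNO3) = 0.03189 × 0.2614 = 8.336 × 10^-3 mol
Let x = n(NaCl), y = n(NaNO3).
Titrant: 1x = 8.336 × 10^-3;  mass: 58.44x + 84.99y = 0.7113
Solving, x = 8.336 × 10^-3 mol, y = 2.637 × 10^-3 mol
mass of NaCl = 8.336 × 10^-3 × 58.44 = 0.4872 g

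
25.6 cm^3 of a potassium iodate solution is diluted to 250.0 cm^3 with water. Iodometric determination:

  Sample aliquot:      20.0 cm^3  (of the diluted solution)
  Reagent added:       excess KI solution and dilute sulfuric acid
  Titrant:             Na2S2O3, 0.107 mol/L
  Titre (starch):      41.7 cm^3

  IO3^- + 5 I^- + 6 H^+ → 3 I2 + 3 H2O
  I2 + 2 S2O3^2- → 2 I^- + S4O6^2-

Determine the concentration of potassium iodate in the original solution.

n(S2O3^2-) = 0.0417 × 0.107 = 4.46 × 10^-3 mol
n(I2) = n(S2O3^2-)/2 = 2.23 × 10^-3 mol
From the 1:3 ratio, n(IO3^-) in the aliquot = 1/3 × 2.23 × 10^-3 = 7.44 × 10^-4 mol
[IO3^-]_dilute = 7.44 × 10^-4 / 0.0200 = 0.0372 mol/L
[IO3^-]_original = 0.0372 × 250.0/25.6 = 0.363 mol/L

0.363 mol/L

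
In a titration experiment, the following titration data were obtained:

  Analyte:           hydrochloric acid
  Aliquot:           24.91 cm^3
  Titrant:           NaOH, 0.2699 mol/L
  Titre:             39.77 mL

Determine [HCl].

0.4309 mol/L

HCl + NaOH → NaCl + H2O
n(NaOH) = 0.03977 L × 0.2699 mol/L = 0.01073 mol
n(HCl) = 0.01073 mol (1:1 mole ratio)
[HCl] = 0.01073 mol / 0.02491 L = 0.4309 mol/L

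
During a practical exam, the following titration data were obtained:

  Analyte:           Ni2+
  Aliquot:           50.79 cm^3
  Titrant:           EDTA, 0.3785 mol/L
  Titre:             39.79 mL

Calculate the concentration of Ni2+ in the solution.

0.2965 mol/L

Ni^2+ + EDTA^4- → [Ni(EDTA)]^2-
n(EDTA) = 0.03979 L × 0.3785 mol/L = 0.01506 mol
n(Ni2+) = 0.01506 mol (1:1 mole ratio)
[Ni2+] = 0.01506 mol / 0.05079 L = 0.2965 mol/L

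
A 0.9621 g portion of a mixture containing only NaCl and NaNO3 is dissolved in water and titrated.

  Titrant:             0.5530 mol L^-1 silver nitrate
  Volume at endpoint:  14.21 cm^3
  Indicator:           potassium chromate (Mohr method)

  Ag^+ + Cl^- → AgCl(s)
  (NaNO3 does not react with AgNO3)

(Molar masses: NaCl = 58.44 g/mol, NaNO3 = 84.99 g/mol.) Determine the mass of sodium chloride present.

n(AgNO3) = 0.01421 × 0.5530 = 7.858 × 10^-3 mol
Let x = n(NaCl), y = n(NaNO3).
Titrant: 1x = 7.858 × 10^-3;  mass: 58.44x + 84.99y = 0.9621
Solving, x = 7.858 × 10^-3 mol, y = 5.917 × 10^-3 mol
mass of NaCl = 7.858 × 10^-3 × 58.44 = 0.4592 g

0.4592 g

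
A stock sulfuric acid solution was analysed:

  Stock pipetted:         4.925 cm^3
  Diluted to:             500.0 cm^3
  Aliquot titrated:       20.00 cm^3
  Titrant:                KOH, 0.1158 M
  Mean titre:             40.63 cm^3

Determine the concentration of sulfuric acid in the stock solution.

H2SO4 + 2 KOH → K2SO4 + 2 H2O
n(KOH) = 0.04063 × 0.1158 = 4.705 × 10^-3 mol
From the 1:2 ratio, n(H2SO4) in the aliquot = 1/2 × 4.705 × 10^-3 = 2.352 × 10^-3 mol
[H2SO4]_dilute = 2.352 × 10^-3 / 0.02000 = 0.1176 mol/L
Dilution factor = 500.0 / 4.925 = 101.5
[H2SO4]_stock = 0.1176 × 101.5 = 11.94 mol/L

11.94 M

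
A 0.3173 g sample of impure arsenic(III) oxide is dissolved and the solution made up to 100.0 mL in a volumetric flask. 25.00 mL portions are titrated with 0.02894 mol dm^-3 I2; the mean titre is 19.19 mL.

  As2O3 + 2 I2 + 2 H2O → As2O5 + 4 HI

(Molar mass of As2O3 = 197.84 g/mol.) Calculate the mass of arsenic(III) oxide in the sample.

n(I2) per titration = 0.01919 × 0.02894 = 5.554 × 10^-4 mol
From the 1:2 ratio, n(As2O3) in each aliquot = 1/2 × 5.554 × 10^-4 = 2.777 × 10^-4 mol
n(As2O3) in the whole flask = 2.777 × 10^-4 × 100.0/25.00 = 1.111 × 10^-3 mol
mass of As2O3 = 1.111 × 10^-3 × 197.84 = 0.2197 g

0.2197 g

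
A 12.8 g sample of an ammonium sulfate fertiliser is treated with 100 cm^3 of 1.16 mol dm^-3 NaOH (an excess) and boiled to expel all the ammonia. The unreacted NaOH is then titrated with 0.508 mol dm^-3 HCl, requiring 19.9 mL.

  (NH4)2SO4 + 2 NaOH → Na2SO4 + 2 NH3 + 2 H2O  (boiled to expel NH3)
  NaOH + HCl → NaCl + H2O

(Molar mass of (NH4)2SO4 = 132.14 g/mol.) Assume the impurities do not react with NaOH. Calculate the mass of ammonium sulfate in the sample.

7.00 g

n(NaOH) added = 0.100 × 1.16 = 0.116 mol
n(HCl) used in back-titration = 0.0199 × 0.508 = 0.0101 mol
n(NaOH) left over = 0.0101 mol (1:1 ratio)
n(NaOH) consumed by analyte = 0.116 − 0.0101 = 0.106 mol
From the 1:2 ratio, n((NH4)2SO4) = 1/2 × 0.106 = 0.0529 mol
mass of (NH4)2SO4 = 0.0529 × 132.14 = 7.00 g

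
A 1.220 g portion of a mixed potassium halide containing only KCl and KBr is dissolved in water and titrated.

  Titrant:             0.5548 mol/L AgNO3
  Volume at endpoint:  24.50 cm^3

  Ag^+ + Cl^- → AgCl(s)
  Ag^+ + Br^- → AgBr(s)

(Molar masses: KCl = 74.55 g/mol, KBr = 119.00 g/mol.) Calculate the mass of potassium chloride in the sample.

n(AgNO3) = 0.02450 × 0.5548 = 0.01359 mol
Let x = n(KCl), y = n(KBr).
Titrant: 1x + 1y = 0.01359;  mass: 74.55x + 119.00y = 1.220
Solving, x = 8.943 × 10^-3 mol, y = 4.650 × 10^-3 mol
mass of KCl = 8.943 × 10^-3 × 74.55 = 0.6667 g

0.6667 g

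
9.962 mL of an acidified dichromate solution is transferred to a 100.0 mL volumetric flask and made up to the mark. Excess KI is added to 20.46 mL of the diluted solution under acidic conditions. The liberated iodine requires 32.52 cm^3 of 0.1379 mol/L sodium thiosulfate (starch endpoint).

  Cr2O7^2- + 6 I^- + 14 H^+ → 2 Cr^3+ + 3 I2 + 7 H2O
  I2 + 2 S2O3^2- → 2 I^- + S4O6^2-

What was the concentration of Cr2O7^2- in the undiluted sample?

n(S2O3^2-) = 0.03252 × 0.1379 = 4.485 × 10^-3 mol
n(I2) = n(S2O3^2-)/2 = 2.242 × 10^-3 mol
From the 1:3 ratio, n(Cr2O7^2-) in the aliquot = 1/3 × 2.242 × 10^-3 = 7.474 × 10^-4 mol
[Cr2O7^2-]_dilute = 7.474 × 10^-4 / 0.02046 = 0.03653 mol/L
[Cr2O7^2-]_original = 0.03653 × 100.0/9.962 = 0.3667 mol/L

0.3667 mol/L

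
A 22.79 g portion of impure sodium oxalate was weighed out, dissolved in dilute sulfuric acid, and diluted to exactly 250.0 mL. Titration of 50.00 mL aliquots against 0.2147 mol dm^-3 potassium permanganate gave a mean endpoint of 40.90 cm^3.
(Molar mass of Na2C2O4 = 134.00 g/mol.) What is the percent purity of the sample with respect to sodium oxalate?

64.54 %

2 MnO4^- + 5 C2O4^2- + 16 H^+ → 2 Mn^2+ + 10 CO2 + 8 H2O
n(KMnO4) per titration = 0.04090 × 0.2147 = 8.781 × 10^-3 mol
From the 5:2 ratio, n(Na2C2O4) in each aliquot = 5/2 × 8.781 × 10^-3 = 0.02195 mol
n(Na2C2O4) in the whole flask = 0.02195 × 250.0/50.00 = 0.1098 mol
mass of Na2C2O4 = 0.1098 × 134.00 = 14.71 g
% Na2C2O4 = 14.71 / 22.79 × 100 = 64.54 %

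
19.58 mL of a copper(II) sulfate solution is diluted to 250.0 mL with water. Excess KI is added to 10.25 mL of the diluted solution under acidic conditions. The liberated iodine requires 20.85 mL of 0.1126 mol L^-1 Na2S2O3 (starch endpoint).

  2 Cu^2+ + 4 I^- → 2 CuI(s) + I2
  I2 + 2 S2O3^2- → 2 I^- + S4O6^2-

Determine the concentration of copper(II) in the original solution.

2.924 mol/L

n(S2O3^2-) = 0.02085 × 0.1126 = 2.348 × 10^-3 mol
n(I2) = n(S2O3^2-)/2 = 1.174 × 10^-3 mol
From the 2:1 ratio, n(Cu2+) in the aliquot = 2/1 × 1.174 × 10^-3 = 2.348 × 10^-3 mol
[Cu2+]_dilute = 2.348 × 10^-3 / 0.01025 = 0.2290 mol/L
[Cu2+]_original = 0.2290 × 250.0/19.58 = 2.924 mol/L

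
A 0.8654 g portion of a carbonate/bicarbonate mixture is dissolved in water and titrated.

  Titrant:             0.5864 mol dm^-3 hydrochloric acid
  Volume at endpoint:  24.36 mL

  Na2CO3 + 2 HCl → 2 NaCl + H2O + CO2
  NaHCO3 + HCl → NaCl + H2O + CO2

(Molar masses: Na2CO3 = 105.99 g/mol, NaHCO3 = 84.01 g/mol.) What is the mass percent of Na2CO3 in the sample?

n(HCl) = 0.02436 × 0.5864 = 0.01428 mol
Let x = n(Na2CO3), y = n(NaHCO3).
Titrant: 2x + 1y = 0.01428;  mass: 105.99x + 84.01y = 0.8654
Solving, x = 5.395 × 10^-3 mol, y = 3.495 × 10^-3 mol
mass of Na2CO3 = 5.395 × 10^-3 × 105.99 = 0.5718 g
% Na2CO3 = 0.5718 / 0.8654 × 100 = 66.08 %

66.08 %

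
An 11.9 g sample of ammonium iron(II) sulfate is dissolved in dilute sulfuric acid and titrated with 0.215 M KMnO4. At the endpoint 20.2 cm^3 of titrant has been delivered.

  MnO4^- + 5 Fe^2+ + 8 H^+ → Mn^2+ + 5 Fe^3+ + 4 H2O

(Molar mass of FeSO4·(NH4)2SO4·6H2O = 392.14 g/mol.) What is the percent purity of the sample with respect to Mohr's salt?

n(KMnO4) = 0.0202 L × 0.215 mol/L = 4.34 × 10^-3 mol
From the 5:1 ratio, n(FeSO4·(NH4)2SO4·6H2O) = 5/1 × 4.34 × 10^-3 = 0.0217 mol
mass of FeSO4·(NH4)2SO4·6H2O = 0.0217 × 392.14 g/mol = 8.52 g
% FeSO4·(NH4)2SO4·6H2O = 8.52 / 11.9 × 100 = 71.6 %

71.6 %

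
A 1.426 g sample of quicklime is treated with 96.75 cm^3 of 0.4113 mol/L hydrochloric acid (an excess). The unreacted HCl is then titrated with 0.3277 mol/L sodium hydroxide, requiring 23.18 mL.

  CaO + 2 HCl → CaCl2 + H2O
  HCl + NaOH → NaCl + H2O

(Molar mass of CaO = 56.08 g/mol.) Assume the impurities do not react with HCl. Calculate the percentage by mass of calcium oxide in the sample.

n(HCl) added = 0.09675 × 0.4113 = 0.03979 mol
n(NaOH) used in back-titration = 0.02318 × 0.3277 = 7.596 × 10^-3 mol
n(HCl) left over = 7.596 × 10^-3 mol (1:1 ratio)
n(HCl) consumed by analyte = 0.03979 − 7.596 × 10^-3 = 0.03220 mol
From the 1:2 ratio, n(CaO) = 1/2 × 0.03220 = 0.01610 mol
mass of CaO = 0.01610 × 56.08 = 0.9028 g
% CaO = 0.9028 / 1.426 × 100 = 63.31 %

63.31 %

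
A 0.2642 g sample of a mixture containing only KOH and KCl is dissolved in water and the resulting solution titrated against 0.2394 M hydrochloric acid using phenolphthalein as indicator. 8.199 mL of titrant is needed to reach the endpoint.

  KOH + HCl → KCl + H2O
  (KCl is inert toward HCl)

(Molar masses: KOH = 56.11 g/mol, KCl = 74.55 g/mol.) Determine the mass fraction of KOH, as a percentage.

n(HCl) = 0.008199 × 0.2394 = 1.963 × 10^-3 mol
Let x = n(KOH), y = n(KCl).
Titrant: 1x = 1.963 × 10^-3;  mass: 56.11x + 74.55y = 0.2642
Solving, x = 1.963 × 10^-3 mol, y = 2.067 × 10^-3 mol
mass of KOH = 1.963 × 10^-3 × 56.11 = 0.1101 g
% KOH = 0.1101 / 0.2642 × 100 = 41.69 %

41.69 %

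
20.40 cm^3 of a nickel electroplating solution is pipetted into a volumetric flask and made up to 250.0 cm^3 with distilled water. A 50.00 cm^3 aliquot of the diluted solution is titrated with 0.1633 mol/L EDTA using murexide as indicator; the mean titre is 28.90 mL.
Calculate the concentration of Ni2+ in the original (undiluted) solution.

Ni^2+ + EDTA^4- → [Ni(EDTA)]^2-
n(EDTA) = 0.02890 × 0.1633 = 4.719 × 10^-3 mol
n(Ni2+) in the aliquot = 4.719 × 10^-3 mol (1:1 ratio)
[Ni2+]_dilute = 4.719 × 10^-3 / 0.05000 = 0.09439 mol/L
Dilution factor = 250.0 / 20.40 = 12.25
[Ni2+]_stock = 0.09439 × 12.25 = 1.157 mol/L

1.157 mol/L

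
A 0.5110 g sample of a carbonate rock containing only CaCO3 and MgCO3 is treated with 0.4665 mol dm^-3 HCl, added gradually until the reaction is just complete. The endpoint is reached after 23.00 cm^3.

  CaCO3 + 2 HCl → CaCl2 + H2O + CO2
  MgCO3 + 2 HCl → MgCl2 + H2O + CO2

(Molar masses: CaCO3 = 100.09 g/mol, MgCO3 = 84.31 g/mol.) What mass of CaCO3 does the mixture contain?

0.3723 g

n(HCl) = 0.02300 × 0.4665 = 0.01073 mol
Let x = n(CaCO3), y = n(MgCO3).
Titrant: 2x + 2y = 0.01073;  mass: 100.09x + 84.31y = 0.5110
Solving, x = 3.720 × 10^-3 mol, y = 1.645 × 10^-3 mol
mass of CaCO3 = 3.720 × 10^-3 × 100.09 = 0.3723 g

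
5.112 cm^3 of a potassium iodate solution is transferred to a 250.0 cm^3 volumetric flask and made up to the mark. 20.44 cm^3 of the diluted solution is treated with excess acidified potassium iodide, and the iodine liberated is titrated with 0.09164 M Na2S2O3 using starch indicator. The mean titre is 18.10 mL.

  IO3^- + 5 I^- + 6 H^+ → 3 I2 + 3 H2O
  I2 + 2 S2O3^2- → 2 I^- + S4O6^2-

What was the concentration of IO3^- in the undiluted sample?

n(S2O3^2-) = 0.01810 × 0.09164 = 1.659 × 10^-3 mol
n(I2) = n(S2O3^2-)/2 = 8.293 × 10^-4 mol
From the 1:3 ratio, n(IO3^-) in the aliquot = 1/3 × 8.293 × 10^-4 = 2.764 × 10^-4 mol
[IO3^-]_dilute = 2.764 × 10^-4 / 0.02044 = 0.01352 mol/L
[IO3^-]_original = 0.01352 × 250.0/5.112 = 0.6614 mol/L

0.6614 M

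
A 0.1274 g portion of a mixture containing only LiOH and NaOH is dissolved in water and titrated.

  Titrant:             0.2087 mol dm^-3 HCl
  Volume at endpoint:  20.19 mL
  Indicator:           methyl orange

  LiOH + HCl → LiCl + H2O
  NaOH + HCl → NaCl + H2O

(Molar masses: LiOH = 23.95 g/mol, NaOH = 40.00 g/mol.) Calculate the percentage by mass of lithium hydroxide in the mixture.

n(HCl) = 0.02019 × 0.2087 = 4.214 × 10^-3 mol
Let x = n(LiOH), y = n(NaOH).
Titrant: 1x + 1y = 4.214 × 10^-3;  mass: 23.95x + 40.00y = 0.1274
Solving, x = 2.564 × 10^-3 mol, y = 1.650 × 10^-3 mol
mass of LiOH = 2.564 × 10^-3 × 23.95 = 0.06140 g
% LiOH = 0.06140 / 0.1274 × 100 = 48.19 %

48.19 %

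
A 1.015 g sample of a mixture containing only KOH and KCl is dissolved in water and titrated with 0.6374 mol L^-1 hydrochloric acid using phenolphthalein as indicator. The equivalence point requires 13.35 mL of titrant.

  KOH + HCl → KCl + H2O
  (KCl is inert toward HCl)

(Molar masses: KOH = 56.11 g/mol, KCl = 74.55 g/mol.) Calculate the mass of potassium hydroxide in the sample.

0.4775 g

n(HCl) = 0.01335 × 0.6374 = 8.509 × 10^-3 mol
Let x = n(KOH), y = n(KCl).
Titrant: 1x = 8.509 × 10^-3;  mass: 56.11x + 74.55y = 1.015
Solving, x = 8.509 × 10^-3 mol, y = 7.211 × 10^-3 mol
mass of KOH = 8.509 × 10^-3 × 56.11 = 0.4775 g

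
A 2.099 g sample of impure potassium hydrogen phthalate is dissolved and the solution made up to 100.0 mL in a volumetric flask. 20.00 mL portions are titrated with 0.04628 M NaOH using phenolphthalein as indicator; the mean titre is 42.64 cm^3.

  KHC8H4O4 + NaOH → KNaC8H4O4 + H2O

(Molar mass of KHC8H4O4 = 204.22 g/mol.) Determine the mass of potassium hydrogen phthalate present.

2.015 g

n(NaOH) per titration = 0.04264 × 0.04628 = 1.973 × 10^-3 mol
n(KHC8H4O4) in each aliquot = 1.973 × 10^-3 mol (1:1 ratio)
n(KHC8H4O4) in the whole flask = 1.973 × 10^-3 × 100.0/20.00 = 9.867 × 10^-3 mol
mass of KHC8H4O4 = 9.867 × 10^-3 × 204.22 = 2.015 g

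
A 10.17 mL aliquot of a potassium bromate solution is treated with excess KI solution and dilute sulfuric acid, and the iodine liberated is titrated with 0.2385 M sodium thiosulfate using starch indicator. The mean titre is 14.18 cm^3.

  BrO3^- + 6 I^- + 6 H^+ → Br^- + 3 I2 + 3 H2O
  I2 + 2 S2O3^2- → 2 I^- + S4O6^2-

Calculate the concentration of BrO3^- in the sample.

n(S2O3^2-) = 0.01418 × 0.2385 = 3.382 × 10^-3 mol
n(I2) = n(S2O3^2-)/2 = 1.691 × 10^-3 mol
From the 1:3 ratio, n(BrO3^-) in the aliquot = 1/3 × 1.691 × 10^-3 = 5.637 × 10^-4 mol
[BrO3^-] = 5.637 × 10^-4 / 0.01017 = 0.05542 mol/L

0.05542 M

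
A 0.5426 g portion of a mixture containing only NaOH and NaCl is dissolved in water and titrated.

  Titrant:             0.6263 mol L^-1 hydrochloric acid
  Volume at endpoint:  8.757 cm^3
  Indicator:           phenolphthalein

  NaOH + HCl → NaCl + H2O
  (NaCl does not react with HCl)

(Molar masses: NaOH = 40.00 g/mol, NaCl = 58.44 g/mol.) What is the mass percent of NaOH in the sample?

n(HCl) = 0.008757 × 0.6263 = 5.485 × 10^-3 mol
Let x = n(NaOH), y = n(NaCl).
Titrant: 1x = 5.485 × 10^-3;  mass: 40.00x + 58.44y = 0.5426
Solving, x = 5.485 × 10^-3 mol, y = 5.531 × 10^-3 mol
mass of NaOH = 5.485 × 10^-3 × 40.00 = 0.2194 g
% NaOH = 0.2194 / 0.5426 × 100 = 40.43 %

40.43 %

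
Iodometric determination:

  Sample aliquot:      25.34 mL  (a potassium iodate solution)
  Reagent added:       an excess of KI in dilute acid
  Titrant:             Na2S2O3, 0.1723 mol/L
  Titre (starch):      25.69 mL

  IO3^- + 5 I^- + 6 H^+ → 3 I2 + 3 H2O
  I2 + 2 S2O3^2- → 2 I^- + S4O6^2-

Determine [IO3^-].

n(S2O3^2-) = 0.02569 × 0.1723 = 4.426 × 10^-3 mol
n(I2) = n(S2O3^2-)/2 = 2.213 × 10^-3 mol
From the 1:3 ratio, n(IO3^-) in the aliquot = 1/3 × 2.213 × 10^-3 = 7.377 × 10^-4 mol
[IO3^-] = 7.377 × 10^-4 / 0.02534 = 0.02911 mol/L

0.02911 mol/L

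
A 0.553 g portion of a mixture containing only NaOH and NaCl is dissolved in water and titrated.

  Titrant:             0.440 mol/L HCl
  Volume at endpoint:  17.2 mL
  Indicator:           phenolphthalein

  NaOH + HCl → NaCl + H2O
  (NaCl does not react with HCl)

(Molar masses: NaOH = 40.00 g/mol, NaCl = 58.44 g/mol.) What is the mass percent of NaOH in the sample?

n(HCl) = 0.0172 × 0.440 = 7.57 × 10^-3 mol
Let x = n(NaOH), y = n(NaCl).
Titrant: 1x = 7.57 × 10^-3;  mass: 40.00x + 58.44y = 0.553
Solving, x = 7.57 × 10^-3 mol, y = 4.28 × 10^-3 mol
mass of NaOH = 7.57 × 10^-3 × 40.00 = 0.303 g
% NaOH = 0.303 / 0.553 × 100 = 54.7 %

54.7 %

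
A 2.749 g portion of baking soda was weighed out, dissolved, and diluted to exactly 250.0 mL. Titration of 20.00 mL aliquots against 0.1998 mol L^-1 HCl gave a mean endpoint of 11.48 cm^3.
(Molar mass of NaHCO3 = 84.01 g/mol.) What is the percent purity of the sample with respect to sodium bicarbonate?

NaHCO3 + HCl → NaCl + H2O + CO2
n(HCl) per titration = 0.01148 × 0.1998 = 2.294 × 10^-3 mol
n(NaHCO3) in each aliquot = 2.294 × 10^-3 mol (1:1 ratio)
n(NaHCO3) in the whole flask = 2.294 × 10^-3 × 250.0/20.00 = 0.02867 mol
mass of NaHCO3 = 0.02867 × 84.01 = 2.409 g
% NaHCO3 = 2.409 / 2.749 × 100 = 87.62 %

87.62 %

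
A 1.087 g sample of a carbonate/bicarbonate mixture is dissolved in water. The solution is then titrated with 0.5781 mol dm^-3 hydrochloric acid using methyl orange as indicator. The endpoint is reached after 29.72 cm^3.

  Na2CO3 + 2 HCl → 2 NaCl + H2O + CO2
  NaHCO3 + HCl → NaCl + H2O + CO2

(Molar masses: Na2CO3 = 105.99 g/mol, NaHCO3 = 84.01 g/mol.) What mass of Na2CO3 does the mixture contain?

n(HCl) = 0.02972 × 0.5781 = 0.01718 mol
Let x = n(Na2CO3), y = n(NaHCO3).
Titrant: 2x + 1y = 0.01718;  mass: 105.99x + 84.01y = 1.087
Solving, x = 5.745 × 10^-3 mol, y = 5.690 × 10^-3 mol
mass of Na2CO3 = 5.745 × 10^-3 × 105.99 = 0.6090 g

0.6090 g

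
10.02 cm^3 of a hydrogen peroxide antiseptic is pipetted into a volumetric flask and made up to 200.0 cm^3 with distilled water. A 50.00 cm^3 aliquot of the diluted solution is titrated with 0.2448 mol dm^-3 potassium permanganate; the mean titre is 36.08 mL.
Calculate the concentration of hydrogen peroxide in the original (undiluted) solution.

8.815 mol/L

2 MnO4^- + 5 H2O2 + 6 H^+ → 2 Mn^2+ + 5 O2 + 8 H2O
n(KMnO4) = 0.03608 × 0.2448 = 8.832 × 10^-3 mol
From the 5:2 ratio, n(H2O2) in the aliquot = 5/2 × 8.832 × 10^-3 = 0.02208 mol
[H2O2]_dilute = 0.02208 / 0.05000 = 0.4416 mol/L
Dilution factor = 200.0 / 10.02 = 19.96
[H2O2]_stock = 0.4416 × 19.96 = 8.815 mol/L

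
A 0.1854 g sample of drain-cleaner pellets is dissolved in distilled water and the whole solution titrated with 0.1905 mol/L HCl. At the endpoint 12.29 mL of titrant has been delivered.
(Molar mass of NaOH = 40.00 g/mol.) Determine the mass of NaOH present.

NaOH + HCl → NaCl + H2O
n(HCl) = 0.01229 L × 0.1905 mol/L = 2.341 × 10^-3 mol
n(NaOH) = 2.341 × 10^-3 mol (1:1 ratio)
mass of NaOH = 2.341 × 10^-3 × 40.00 g/mol = 0.09365 g

0.09365 g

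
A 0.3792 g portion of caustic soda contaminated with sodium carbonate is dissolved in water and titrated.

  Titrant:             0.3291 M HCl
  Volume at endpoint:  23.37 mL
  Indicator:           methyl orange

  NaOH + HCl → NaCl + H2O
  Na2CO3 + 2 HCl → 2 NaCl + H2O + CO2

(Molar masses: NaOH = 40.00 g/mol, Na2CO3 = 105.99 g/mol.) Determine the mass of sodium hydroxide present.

n(HCl) = 0.02337 × 0.3291 = 7.691 × 10^-3 mol
Let x = n(NaOH), y = n(Na2CO3).
Titrant: 1x + 2y = 7.691 × 10^-3;  mass: 40.00x + 105.99y = 0.3792
Solving, x = 2.185 × 10^-3 mol, y = 2.753 × 10^-3 mol
mass of NaOH = 2.185 × 10^-3 × 40.00 = 0.08738 g

0.08738 g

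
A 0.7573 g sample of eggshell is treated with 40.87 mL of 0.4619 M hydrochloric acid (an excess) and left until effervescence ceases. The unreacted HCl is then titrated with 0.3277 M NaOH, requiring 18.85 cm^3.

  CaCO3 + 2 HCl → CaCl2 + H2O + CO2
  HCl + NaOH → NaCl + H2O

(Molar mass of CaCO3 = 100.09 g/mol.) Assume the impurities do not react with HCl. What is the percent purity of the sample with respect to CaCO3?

83.93 %

n(HCl) added = 0.04087 × 0.4619 = 0.01888 mol
n(NaOH) used in back-titration = 0.01885 × 0.3277 = 6.177 × 10^-3 mol
n(HCl) left over = 6.177 × 10^-3 mol (1:1 ratio)
n(HCl) consumed by analyte = 0.01888 − 6.177 × 10^-3 = 0.01270 mol
From the 1:2 ratio, n(CaCO3) = 1/2 × 0.01270 = 6.350 × 10^-3 mol
mass of CaCO3 = 6.350 × 10^-3 × 100.09 = 0.6356 g
% CaCO3 = 0.6356 / 0.7573 × 100 = 83.93 %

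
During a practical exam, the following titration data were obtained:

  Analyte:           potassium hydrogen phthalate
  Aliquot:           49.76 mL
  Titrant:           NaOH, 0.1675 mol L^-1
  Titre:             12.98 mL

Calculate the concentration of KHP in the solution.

KHC8H4O4 + NaOH → KNaC8H4O4 + H2O
n(NaOH) = 0.01298 L × 0.1675 mol/L = 2.174 × 10^-3 mol
n(KHC8H4O4) = 2.174 × 10^-3 mol (1:1 mole ratio)
[KHC8H4O4] = 2.174 × 10^-3 mol / 0.04976 L = 0.04369 mol/L

0.04369 mol/L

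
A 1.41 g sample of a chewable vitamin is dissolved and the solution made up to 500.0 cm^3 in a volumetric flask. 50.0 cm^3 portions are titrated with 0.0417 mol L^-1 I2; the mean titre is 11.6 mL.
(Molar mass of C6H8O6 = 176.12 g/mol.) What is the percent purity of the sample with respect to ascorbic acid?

C6H8O6 + I2 → C6H6O6 + 2 HI
n(I2) per titration = 0.0116 × 0.0417 = 4.84 × 10^-4 mol
n(C6H8O6) in each aliquot = 4.84 × 10^-4 mol (1:1 ratio)
n(C6H8O6) in the whole flask = 4.84 × 10^-4 × 500.0/50.0 = 4.84 × 10^-3 mol
mass of C6H8O6 = 4.84 × 10^-3 × 176.12 = 0.852 g
% C6H8O6 = 0.852 / 1.41 × 100 = 60.4 %

60.4 %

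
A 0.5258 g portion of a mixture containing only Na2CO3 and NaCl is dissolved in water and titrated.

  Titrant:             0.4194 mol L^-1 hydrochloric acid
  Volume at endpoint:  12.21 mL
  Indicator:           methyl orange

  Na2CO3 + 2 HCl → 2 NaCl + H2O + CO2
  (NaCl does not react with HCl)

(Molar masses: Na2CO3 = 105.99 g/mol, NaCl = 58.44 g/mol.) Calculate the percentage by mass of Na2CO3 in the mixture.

n(HCl) = 0.01221 × 0.4194 = 5.121 × 10^-3 mol
Let x = n(Na2CO3), y = n(NaCl).
Titrant: 2x = 5.121 × 10^-3;  mass: 105.99x + 58.44y = 0.5258
Solving, x = 2.560 × 10^-3 mol, y = 4.354 × 10^-3 mol
mass of Na2CO3 = 2.560 × 10^-3 × 105.99 = 0.2714 g
% Na2CO3 = 0.2714 / 0.5258 × 100 = 51.61 %

51.61 %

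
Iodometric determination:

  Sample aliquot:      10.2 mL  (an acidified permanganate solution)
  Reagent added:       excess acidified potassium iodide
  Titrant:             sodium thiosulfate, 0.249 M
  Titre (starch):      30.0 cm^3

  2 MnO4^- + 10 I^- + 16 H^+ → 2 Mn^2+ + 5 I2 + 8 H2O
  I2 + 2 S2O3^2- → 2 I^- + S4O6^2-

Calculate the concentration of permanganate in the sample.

0.146 M

n(S2O3^2-) = 0.0300 × 0.249 = 7.47 × 10^-3 mol
n(I2) = n(S2O3^2-)/2 = 3.73 × 10^-3 mol
From the 2:5 ratio, n(MnO4^-) in the aliquot = 2/5 × 3.73 × 10^-3 = 1.49 × 10^-3 mol
[MnO4^-] = 1.49 × 10^-3 / 0.0102 = 0.146 mol/L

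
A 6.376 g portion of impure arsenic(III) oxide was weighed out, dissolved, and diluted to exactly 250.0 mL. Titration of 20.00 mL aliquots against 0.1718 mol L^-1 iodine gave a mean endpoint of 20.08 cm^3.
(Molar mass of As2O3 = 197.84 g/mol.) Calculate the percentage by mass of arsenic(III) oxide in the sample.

As2O3 + 2 I2 + 2 H2O → As2O5 + 4 HI
n(I2) per titration = 0.02008 × 0.1718 = 3.450 × 10^-3 mol
From the 1:2 ratio, n(As2O3) in each aliquot = 1/2 × 3.450 × 10^-3 = 1.725 × 10^-3 mol
n(As2O3) in the whole flask = 1.725 × 10^-3 × 250.0/20.00 = 0.02156 mol
mass of As2O3 = 0.02156 × 197.84 = 4.266 g
% As2O3 = 4.266 / 6.376 × 100 = 66.90 %

66.90 %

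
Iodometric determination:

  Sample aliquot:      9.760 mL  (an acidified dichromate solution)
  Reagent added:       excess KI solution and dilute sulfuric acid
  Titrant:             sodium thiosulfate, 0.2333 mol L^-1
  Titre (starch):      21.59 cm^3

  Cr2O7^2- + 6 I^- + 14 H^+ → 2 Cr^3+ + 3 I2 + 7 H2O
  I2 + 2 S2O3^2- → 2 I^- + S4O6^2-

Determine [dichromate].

0.08601 mol/L

n(S2O3^2-) = 0.02159 × 0.2333 = 5.037 × 10^-3 mol
n(I2) = n(S2O3^2-)/2 = 2.518 × 10^-3 mol
From the 1:3 ratio, n(Cr2O7^2-) in the aliquot = 1/3 × 2.518 × 10^-3 = 8.395 × 10^-4 mol
[Cr2O7^2-] = 8.395 × 10^-4 / 0.009760 = 0.08601 mol/L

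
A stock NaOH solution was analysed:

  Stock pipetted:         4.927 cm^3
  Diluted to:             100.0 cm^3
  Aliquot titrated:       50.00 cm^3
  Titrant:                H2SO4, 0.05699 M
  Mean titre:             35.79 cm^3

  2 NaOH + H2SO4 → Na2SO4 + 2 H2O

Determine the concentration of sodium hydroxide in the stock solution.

1.656 M

n(H2SO4) = 0.03579 × 0.05699 = 2.040 × 10^-3 mol
From the 2:1 ratio, n(NaOH) in the aliquot = 2/1 × 2.040 × 10^-3 = 4.079 × 10^-3 mol
[NaOH]_dilute = 4.079 × 10^-3 / 0.05000 = 0.08159 mol/L
Dilution factor = 100.0 / 4.927 = 20.30
[NaOH]_stock = 0.08159 × 20.30 = 1.656 mol/L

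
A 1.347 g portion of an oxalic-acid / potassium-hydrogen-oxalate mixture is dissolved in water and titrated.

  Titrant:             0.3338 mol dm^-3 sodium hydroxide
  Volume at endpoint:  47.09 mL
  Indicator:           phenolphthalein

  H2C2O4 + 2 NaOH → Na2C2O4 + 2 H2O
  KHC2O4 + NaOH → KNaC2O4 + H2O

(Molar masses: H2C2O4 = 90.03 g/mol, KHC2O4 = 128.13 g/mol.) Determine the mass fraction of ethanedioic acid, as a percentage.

n(NaOH) = 0.04709 × 0.3338 = 0.01572 mol
Let x = n(H2C2O4), y = n(KHC2O4).
Titrant: 2x + 1y = 0.01572;  mass: 90.03x + 128.13y = 1.347
Solving, x = 4.013 × 10^-3 mol, y = 7.693 × 10^-3 mol
mass of H2C2O4 = 4.013 × 10^-3 × 90.03 = 0.3613 g
% H2C2O4 = 0.3613 / 1.347 × 100 = 26.82 %

26.82 %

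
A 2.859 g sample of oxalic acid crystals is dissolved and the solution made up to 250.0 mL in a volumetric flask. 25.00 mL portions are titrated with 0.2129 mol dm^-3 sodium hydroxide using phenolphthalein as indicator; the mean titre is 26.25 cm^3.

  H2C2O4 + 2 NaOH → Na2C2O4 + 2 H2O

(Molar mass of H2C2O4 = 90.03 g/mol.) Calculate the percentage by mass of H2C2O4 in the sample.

n(NaOH) per titration = 0.02625 × 0.2129 = 5.589 × 10^-3 mol
From the 1:2 ratio, n(H2C2O4) in each aliquot = 1/2 × 5.589 × 10^-3 = 2.794 × 10^-3 mol
n(H2C2O4) in the whole flask = 2.794 × 10^-3 × 250.0/25.00 = 0.02794 mol
mass of H2C2O4 = 0.02794 × 90.03 = 2.516 g
% H2C2O4 = 2.516 / 2.859 × 100 = 87.99 %

87.99 %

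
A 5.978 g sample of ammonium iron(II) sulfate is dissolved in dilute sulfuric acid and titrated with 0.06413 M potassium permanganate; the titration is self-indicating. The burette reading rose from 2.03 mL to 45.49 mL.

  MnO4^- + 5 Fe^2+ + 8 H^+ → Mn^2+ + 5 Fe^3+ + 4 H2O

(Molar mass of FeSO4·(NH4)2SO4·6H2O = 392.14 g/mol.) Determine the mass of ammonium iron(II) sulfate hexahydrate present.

5.465 g

n(KMnO4) = 0.04346 L × 0.06413 mol/L = 2.787 × 10^-3 mol
From the 5:1 ratio, n(FeSO4·(NH4)2SO4·6H2O) = 5/1 × 2.787 × 10^-3 = 0.01394 mol
mass of FeSO4·(NH4)2SO4·6H2O = 0.01394 × 392.14 g/mol = 5.465 g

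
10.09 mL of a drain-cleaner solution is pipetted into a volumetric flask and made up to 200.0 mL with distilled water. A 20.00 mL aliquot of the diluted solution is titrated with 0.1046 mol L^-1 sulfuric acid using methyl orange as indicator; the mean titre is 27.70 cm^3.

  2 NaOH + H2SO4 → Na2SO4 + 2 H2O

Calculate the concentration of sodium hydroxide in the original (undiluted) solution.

5.743 mol/L

n(H2SO4) = 0.02770 × 0.1046 = 2.897 × 10^-3 mol
From the 2:1 ratio, n(NaOH) in the aliquot = 2/1 × 2.897 × 10^-3 = 5.795 × 10^-3 mol
[NaOH]_dilute = 5.795 × 10^-3 / 0.02000 = 0.2897 mol/L
Dilution factor = 200.0 / 10.09 = 19.82
[NaOH]_stock = 0.2897 × 19.82 = 5.743 mol/L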